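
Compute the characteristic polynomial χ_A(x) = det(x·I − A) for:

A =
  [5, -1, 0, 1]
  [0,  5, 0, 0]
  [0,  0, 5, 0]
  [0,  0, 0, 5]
x^4 - 20*x^3 + 150*x^2 - 500*x + 625

Expanding det(x·I − A) (e.g. by cofactor expansion or by noting that A is similar to its Jordan form J, which has the same characteristic polynomial as A) gives
  χ_A(x) = x^4 - 20*x^3 + 150*x^2 - 500*x + 625
which factors as (x - 5)^4. The eigenvalues (with algebraic multiplicities) are λ = 5 with multiplicity 4.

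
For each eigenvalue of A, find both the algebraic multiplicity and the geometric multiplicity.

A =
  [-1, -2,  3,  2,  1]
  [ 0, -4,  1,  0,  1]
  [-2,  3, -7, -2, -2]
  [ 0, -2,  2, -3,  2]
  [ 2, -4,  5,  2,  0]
λ = -3: alg = 5, geom = 3

Step 1 — factor the characteristic polynomial to read off the algebraic multiplicities:
  χ_A(x) = (x + 3)^5

Step 2 — compute geometric multiplicities via the rank-nullity identity g(λ) = n − rank(A − λI):
  rank(A − (-3)·I) = 2, so dim ker(A − (-3)·I) = n − 2 = 3

Summary:
  λ = -3: algebraic multiplicity = 5, geometric multiplicity = 3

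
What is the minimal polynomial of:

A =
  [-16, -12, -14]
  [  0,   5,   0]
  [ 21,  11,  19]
x^3 - 8*x^2 + 5*x + 50

The characteristic polynomial is χ_A(x) = (x - 5)^2*(x + 2), so the eigenvalues are known. The minimal polynomial is
  m_A(x) = Π_λ (x − λ)^{k_λ}
where k_λ is the size of the *largest* Jordan block for λ (equivalently, the smallest k with (A − λI)^k v = 0 for every generalised eigenvector v of λ).

  λ = -2: largest Jordan block has size 1, contributing (x + 2)
  λ = 5: largest Jordan block has size 2, contributing (x − 5)^2

So m_A(x) = (x - 5)^2*(x + 2) = x^3 - 8*x^2 + 5*x + 50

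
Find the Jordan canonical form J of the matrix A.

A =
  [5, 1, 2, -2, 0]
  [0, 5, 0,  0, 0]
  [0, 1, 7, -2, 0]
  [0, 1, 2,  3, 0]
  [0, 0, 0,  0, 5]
J_2(5) ⊕ J_1(5) ⊕ J_1(5) ⊕ J_1(5)

The characteristic polynomial is
  det(x·I − A) = x^5 - 25*x^4 + 250*x^3 - 1250*x^2 + 3125*x - 3125 = (x - 5)^5

Eigenvalues and multiplicities (the geometric multiplicity of λ is n − rank(A − λI), which equals the number of Jordan blocks for λ):
  λ = 5: algebraic multiplicity = 5, geometric multiplicity = 4

Determining the block sizes for each eigenvalue:
  λ = 5: 4 blocks summing to 5 forces exactly one block of size 2 and the rest size 1 → block sizes [2, 1, 1, 1]

Assembling the blocks gives a Jordan form
J =
  [5, 1, 0, 0, 0]
  [0, 5, 0, 0, 0]
  [0, 0, 5, 0, 0]
  [0, 0, 0, 5, 0]
  [0, 0, 0, 0, 5]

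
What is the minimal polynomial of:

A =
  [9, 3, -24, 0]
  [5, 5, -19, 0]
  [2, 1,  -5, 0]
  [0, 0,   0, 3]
x^3 - 9*x^2 + 27*x - 27

The characteristic polynomial is χ_A(x) = (x - 3)^4, so the eigenvalues are known. The minimal polynomial is
  m_A(x) = Π_λ (x − λ)^{k_λ}
where k_λ is the size of the *largest* Jordan block for λ (equivalently, the smallest k with (A − λI)^k v = 0 for every generalised eigenvector v of λ).

  λ = 3: largest Jordan block has size 3, contributing (x − 3)^3

So m_A(x) = (x - 3)^3 = x^3 - 9*x^2 + 27*x - 27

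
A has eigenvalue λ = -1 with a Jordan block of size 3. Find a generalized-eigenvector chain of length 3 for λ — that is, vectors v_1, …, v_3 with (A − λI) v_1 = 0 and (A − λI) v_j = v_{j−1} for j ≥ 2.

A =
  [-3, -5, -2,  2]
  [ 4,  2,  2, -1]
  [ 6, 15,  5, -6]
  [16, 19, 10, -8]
A Jordan chain for λ = -1 of length 3:
v_1 = (4, 0, -12, -8)ᵀ
v_2 = (-2, 4, 6, 16)ᵀ
v_3 = (1, 0, 0, 0)ᵀ

Let N = A − (-1)·I. We want v_3 with N^3 v_3 = 0 but N^2 v_3 ≠ 0; then v_{j-1} := N · v_j for j = 3, …, 2.

Pick v_3 = (1, 0, 0, 0)ᵀ.
Then v_2 = N · v_3 = (-2, 4, 6, 16)ᵀ.
Then v_1 = N · v_2 = (4, 0, -12, -8)ᵀ.

Sanity check: (A − (-1)·I) v_1 = (0, 0, 0, 0)ᵀ = 0. ✓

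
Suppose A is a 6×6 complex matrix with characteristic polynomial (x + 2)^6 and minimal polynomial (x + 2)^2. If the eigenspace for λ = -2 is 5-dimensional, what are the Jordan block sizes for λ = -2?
Block sizes for λ = -2: [2, 1, 1, 1, 1]

Step 1 — from the characteristic polynomial, algebraic multiplicity of λ = -2 is 6. From dim ker(A − (-2)·I) = 5, there are exactly 5 Jordan blocks for λ = -2.
Step 2 — from the minimal polynomial, the factor (x + 2)^2 tells us the largest block for λ = -2 has size 2.
Step 3 — with total size 6, 5 blocks, and largest block 2, the block sizes (in nonincreasing order) are [2, 1, 1, 1, 1].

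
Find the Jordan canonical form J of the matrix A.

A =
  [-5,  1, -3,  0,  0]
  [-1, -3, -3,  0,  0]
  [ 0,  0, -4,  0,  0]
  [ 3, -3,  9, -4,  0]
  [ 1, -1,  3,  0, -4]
J_2(-4) ⊕ J_1(-4) ⊕ J_1(-4) ⊕ J_1(-4)

The characteristic polynomial is
  det(x·I − A) = x^5 + 20*x^4 + 160*x^3 + 640*x^2 + 1280*x + 1024 = (x + 4)^5

Eigenvalues and multiplicities (the geometric multiplicity of λ is n − rank(A − λI), which equals the number of Jordan blocks for λ):
  λ = -4: algebraic multiplicity = 5, geometric multiplicity = 4

Determining the block sizes for each eigenvalue:
  λ = -4: 4 blocks summing to 5 forces exactly one block of size 2 and the rest size 1 → block sizes [2, 1, 1, 1]

Assembling the blocks gives a Jordan form
J =
  [-4,  1,  0,  0,  0]
  [ 0, -4,  0,  0,  0]
  [ 0,  0, -4,  0,  0]
  [ 0,  0,  0, -4,  0]
  [ 0,  0,  0,  0, -4]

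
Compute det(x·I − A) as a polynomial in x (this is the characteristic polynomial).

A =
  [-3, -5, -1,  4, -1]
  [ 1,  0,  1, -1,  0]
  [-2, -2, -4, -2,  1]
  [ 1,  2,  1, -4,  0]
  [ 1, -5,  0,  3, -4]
x^5 + 15*x^4 + 90*x^3 + 270*x^2 + 405*x + 243

Expanding det(x·I − A) (e.g. by cofactor expansion or by noting that A is similar to its Jordan form J, which has the same characteristic polynomial as A) gives
  χ_A(x) = x^5 + 15*x^4 + 90*x^3 + 270*x^2 + 405*x + 243
which factors as (x + 3)^5. The eigenvalues (with algebraic multiplicities) are λ = -3 with multiplicity 5.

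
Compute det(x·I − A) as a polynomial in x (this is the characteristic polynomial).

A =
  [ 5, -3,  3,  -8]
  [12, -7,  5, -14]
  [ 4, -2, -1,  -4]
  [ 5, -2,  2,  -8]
x^4 + 11*x^3 + 45*x^2 + 81*x + 54

Expanding det(x·I − A) (e.g. by cofactor expansion or by noting that A is similar to its Jordan form J, which has the same characteristic polynomial as A) gives
  χ_A(x) = x^4 + 11*x^3 + 45*x^2 + 81*x + 54
which factors as (x + 2)*(x + 3)^3. The eigenvalues (with algebraic multiplicities) are λ = -3 with multiplicity 3, λ = -2 with multiplicity 1.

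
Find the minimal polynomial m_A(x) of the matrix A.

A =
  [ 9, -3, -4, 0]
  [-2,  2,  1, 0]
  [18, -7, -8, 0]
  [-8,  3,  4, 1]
x^3 - 3*x^2 + 3*x - 1

The characteristic polynomial is χ_A(x) = (x - 1)^4, so the eigenvalues are known. The minimal polynomial is
  m_A(x) = Π_λ (x − λ)^{k_λ}
where k_λ is the size of the *largest* Jordan block for λ (equivalently, the smallest k with (A − λI)^k v = 0 for every generalised eigenvector v of λ).

  λ = 1: largest Jordan block has size 3, contributing (x − 1)^3

So m_A(x) = (x - 1)^3 = x^3 - 3*x^2 + 3*x - 1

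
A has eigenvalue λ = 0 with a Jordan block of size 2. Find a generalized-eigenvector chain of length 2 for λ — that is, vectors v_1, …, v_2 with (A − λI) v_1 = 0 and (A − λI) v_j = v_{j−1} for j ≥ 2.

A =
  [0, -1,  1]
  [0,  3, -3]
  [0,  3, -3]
A Jordan chain for λ = 0 of length 2:
v_1 = (-1, 3, 3)ᵀ
v_2 = (0, 1, 0)ᵀ

Let N = A − (0)·I. We want v_2 with N^2 v_2 = 0 but N^1 v_2 ≠ 0; then v_{j-1} := N · v_j for j = 2, …, 2.

Pick v_2 = (0, 1, 0)ᵀ.
Then v_1 = N · v_2 = (-1, 3, 3)ᵀ.

Sanity check: (A − (0)·I) v_1 = (0, 0, 0)ᵀ = 0. ✓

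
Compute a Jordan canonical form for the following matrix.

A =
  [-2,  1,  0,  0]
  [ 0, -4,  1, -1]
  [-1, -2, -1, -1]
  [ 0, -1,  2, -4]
J_3(-3) ⊕ J_1(-2)

The characteristic polynomial is
  det(x·I − A) = x^4 + 11*x^3 + 45*x^2 + 81*x + 54 = (x + 2)*(x + 3)^3

Eigenvalues and multiplicities (the geometric multiplicity of λ is n − rank(A − λI), which equals the number of Jordan blocks for λ):
  λ = -3: algebraic multiplicity = 3, geometric multiplicity = 1
  λ = -2: algebraic multiplicity = 1, geometric multiplicity = 1

Determining the block sizes for each eigenvalue:
  λ = -3: one block (gm = 1), so the single block has size am = 3 → block sizes [3]
  λ = -2: one block (gm = 1), so the single block has size am = 1 → block sizes [1]

Assembling the blocks gives a Jordan form
J =
  [-3,  1,  0,  0]
  [ 0, -3,  1,  0]
  [ 0,  0, -3,  0]
  [ 0,  0,  0, -2]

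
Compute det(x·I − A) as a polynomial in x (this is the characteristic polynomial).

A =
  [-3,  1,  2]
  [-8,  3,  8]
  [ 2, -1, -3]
x^3 + 3*x^2 + 3*x + 1

Expanding det(x·I − A) (e.g. by cofactor expansion or by noting that A is similar to its Jordan form J, which has the same characteristic polynomial as A) gives
  χ_A(x) = x^3 + 3*x^2 + 3*x + 1
which factors as (x + 1)^3. The eigenvalues (with algebraic multiplicities) are λ = -1 with multiplicity 3.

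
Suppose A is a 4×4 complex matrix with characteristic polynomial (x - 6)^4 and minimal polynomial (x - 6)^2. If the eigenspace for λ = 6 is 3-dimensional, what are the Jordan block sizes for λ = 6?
Block sizes for λ = 6: [2, 1, 1]

Step 1 — from the characteristic polynomial, algebraic multiplicity of λ = 6 is 4. From dim ker(A − (6)·I) = 3, there are exactly 3 Jordan blocks for λ = 6.
Step 2 — from the minimal polynomial, the factor (x − 6)^2 tells us the largest block for λ = 6 has size 2.
Step 3 — with total size 4, 3 blocks, and largest block 2, the block sizes (in nonincreasing order) are [2, 1, 1].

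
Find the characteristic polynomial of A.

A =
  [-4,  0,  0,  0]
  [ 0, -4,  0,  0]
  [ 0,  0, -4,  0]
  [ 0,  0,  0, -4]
x^4 + 16*x^3 + 96*x^2 + 256*x + 256

Expanding det(x·I − A) (e.g. by cofactor expansion or by noting that A is similar to its Jordan form J, which has the same characteristic polynomial as A) gives
  χ_A(x) = x^4 + 16*x^3 + 96*x^2 + 256*x + 256
which factors as (x + 4)^4. The eigenvalues (with algebraic multiplicities) are λ = -4 with multiplicity 4.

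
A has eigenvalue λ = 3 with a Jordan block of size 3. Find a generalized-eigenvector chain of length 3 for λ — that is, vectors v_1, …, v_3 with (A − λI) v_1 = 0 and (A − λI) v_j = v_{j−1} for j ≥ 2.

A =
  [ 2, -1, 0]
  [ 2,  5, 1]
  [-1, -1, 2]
A Jordan chain for λ = 3 of length 3:
v_1 = (-1, 1, 0)ᵀ
v_2 = (-1, 2, -1)ᵀ
v_3 = (1, 0, 0)ᵀ

Let N = A − (3)·I. We want v_3 with N^3 v_3 = 0 but N^2 v_3 ≠ 0; then v_{j-1} := N · v_j for j = 3, …, 2.

Pick v_3 = (1, 0, 0)ᵀ.
Then v_2 = N · v_3 = (-1, 2, -1)ᵀ.
Then v_1 = N · v_2 = (-1, 1, 0)ᵀ.

Sanity check: (A − (3)·I) v_1 = (0, 0, 0)ᵀ = 0. ✓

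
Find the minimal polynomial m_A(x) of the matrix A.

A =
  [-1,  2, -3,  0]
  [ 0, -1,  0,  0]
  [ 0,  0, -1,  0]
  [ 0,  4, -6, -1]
x^2 + 2*x + 1

The characteristic polynomial is χ_A(x) = (x + 1)^4, so the eigenvalues are known. The minimal polynomial is
  m_A(x) = Π_λ (x − λ)^{k_λ}
where k_λ is the size of the *largest* Jordan block for λ (equivalently, the smallest k with (A − λI)^k v = 0 for every generalised eigenvector v of λ).

  λ = -1: largest Jordan block has size 2, contributing (x + 1)^2

So m_A(x) = (x + 1)^2 = x^2 + 2*x + 1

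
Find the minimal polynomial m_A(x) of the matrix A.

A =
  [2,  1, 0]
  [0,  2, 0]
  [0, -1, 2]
x^2 - 4*x + 4

The characteristic polynomial is χ_A(x) = (x - 2)^3, so the eigenvalues are known. The minimal polynomial is
  m_A(x) = Π_λ (x − λ)^{k_λ}
where k_λ is the size of the *largest* Jordan block for λ (equivalently, the smallest k with (A − λI)^k v = 0 for every generalised eigenvector v of λ).

  λ = 2: largest Jordan block has size 2, contributing (x − 2)^2

So m_A(x) = (x - 2)^2 = x^2 - 4*x + 4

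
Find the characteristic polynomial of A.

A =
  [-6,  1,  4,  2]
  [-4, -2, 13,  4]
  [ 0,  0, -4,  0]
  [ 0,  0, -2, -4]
x^4 + 16*x^3 + 96*x^2 + 256*x + 256

Expanding det(x·I − A) (e.g. by cofactor expansion or by noting that A is similar to its Jordan form J, which has the same characteristic polynomial as A) gives
  χ_A(x) = x^4 + 16*x^3 + 96*x^2 + 256*x + 256
which factors as (x + 4)^4. The eigenvalues (with algebraic multiplicities) are λ = -4 with multiplicity 4.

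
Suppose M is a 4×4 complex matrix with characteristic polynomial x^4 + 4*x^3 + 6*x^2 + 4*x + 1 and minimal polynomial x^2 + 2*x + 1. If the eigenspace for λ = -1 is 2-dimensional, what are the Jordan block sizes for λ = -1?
Block sizes for λ = -1: [2, 2]

Step 1 — from the characteristic polynomial, algebraic multiplicity of λ = -1 is 4. From dim ker(M − (-1)·I) = 2, there are exactly 2 Jordan blocks for λ = -1.
Step 2 — from the minimal polynomial, the factor (x + 1)^2 tells us the largest block for λ = -1 has size 2.
Step 3 — with total size 4, 2 blocks, and largest block 2, the block sizes (in nonincreasing order) are [2, 2].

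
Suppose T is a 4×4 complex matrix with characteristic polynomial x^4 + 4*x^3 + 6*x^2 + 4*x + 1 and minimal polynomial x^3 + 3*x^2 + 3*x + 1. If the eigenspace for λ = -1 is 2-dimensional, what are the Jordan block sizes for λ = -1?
Block sizes for λ = -1: [3, 1]

Step 1 — from the characteristic polynomial, algebraic multiplicity of λ = -1 is 4. From dim ker(T − (-1)·I) = 2, there are exactly 2 Jordan blocks for λ = -1.
Step 2 — from the minimal polynomial, the factor (x + 1)^3 tells us the largest block for λ = -1 has size 3.
Step 3 — with total size 4, 2 blocks, and largest block 3, the block sizes (in nonincreasing order) are [3, 1].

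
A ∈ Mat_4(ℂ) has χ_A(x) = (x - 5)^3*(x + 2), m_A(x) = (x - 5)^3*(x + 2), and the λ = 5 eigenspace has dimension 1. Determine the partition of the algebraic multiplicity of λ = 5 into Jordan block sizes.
Block sizes for λ = 5: [3]

Step 1 — from the characteristic polynomial, algebraic multiplicity of λ = 5 is 3. From dim ker(A − (5)·I) = 1, there are exactly 1 Jordan blocks for λ = 5.
Step 2 — from the minimal polynomial, the factor (x − 5)^3 tells us the largest block for λ = 5 has size 3.
Step 3 — with total size 3, 1 blocks, and largest block 3, the block sizes (in nonincreasing order) are [3].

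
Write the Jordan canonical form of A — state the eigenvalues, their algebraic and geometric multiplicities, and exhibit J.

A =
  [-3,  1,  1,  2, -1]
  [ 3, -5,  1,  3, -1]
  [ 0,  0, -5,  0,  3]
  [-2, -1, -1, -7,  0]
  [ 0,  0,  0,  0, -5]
J_3(-5) ⊕ J_2(-5)

The characteristic polynomial is
  det(x·I − A) = x^5 + 25*x^4 + 250*x^3 + 1250*x^2 + 3125*x + 3125 = (x + 5)^5

Eigenvalues and multiplicities (the geometric multiplicity of λ is n − rank(A − λI), which equals the number of Jordan blocks for λ):
  λ = -5: algebraic multiplicity = 5, geometric multiplicity = 2

Determining the block sizes for each eigenvalue:
  λ = -5: with am = 5 and gm = 2, the partition is not yet determined (e.g. several partitions of 5 into 2 parts exist). Let N = A − (-5)·I. Computing rank(N^1) = 3, rank(N^2) = 1, rank(N^3) = 0; the number of blocks of size ≥ j is rank(N^{j−1}) − rank(N^j), giving [2, 2, 1]. So we have 1 block(s) of size 3, 1 block(s) of size 2 → block sizes [3, 2]

Assembling the blocks gives a Jordan form
J =
  [-5,  1,  0,  0,  0]
  [ 0, -5,  1,  0,  0]
  [ 0,  0, -5,  0,  0]
  [ 0,  0,  0, -5,  1]
  [ 0,  0,  0,  0, -5]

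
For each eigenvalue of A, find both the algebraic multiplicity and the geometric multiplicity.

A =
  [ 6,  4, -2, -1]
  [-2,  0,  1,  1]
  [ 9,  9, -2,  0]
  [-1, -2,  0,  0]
λ = 1: alg = 4, geom = 2

Step 1 — factor the characteristic polynomial to read off the algebraic multiplicities:
  χ_A(x) = (x - 1)^4

Step 2 — compute geometric multiplicities via the rank-nullity identity g(λ) = n − rank(A − λI):
  rank(A − (1)·I) = 2, so dim ker(A − (1)·I) = n − 2 = 2

Summary:
  λ = 1: algebraic multiplicity = 4, geometric multiplicity = 2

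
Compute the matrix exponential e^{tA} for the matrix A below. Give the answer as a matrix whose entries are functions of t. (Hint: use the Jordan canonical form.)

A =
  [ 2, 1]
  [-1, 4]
e^{tA} =
  [-t*exp(3*t) + exp(3*t), t*exp(3*t)]
  [-t*exp(3*t), t*exp(3*t) + exp(3*t)]

Strategy: write A = P · J · P⁻¹ where J is a Jordan canonical form, so e^{tA} = P · e^{tJ} · P⁻¹, and e^{tJ} can be computed block-by-block.

A has Jordan form
J =
  [3, 1]
  [0, 3]
(up to reordering of blocks).

Per-block formulas:
  For a 2×2 Jordan block J_2(3): exp(t · J_2(3)) = e^(3t)·(I + t·N), where N is the 2×2 nilpotent shift.

After assembling e^{tJ} and conjugating by P, we get:

e^{tA} =
  [-t*exp(3*t) + exp(3*t), t*exp(3*t)]
  [-t*exp(3*t), t*exp(3*t) + exp(3*t)]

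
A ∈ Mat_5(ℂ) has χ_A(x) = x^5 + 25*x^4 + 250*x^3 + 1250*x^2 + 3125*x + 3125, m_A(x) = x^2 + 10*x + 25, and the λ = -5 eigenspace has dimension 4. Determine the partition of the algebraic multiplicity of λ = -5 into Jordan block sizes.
Block sizes for λ = -5: [2, 1, 1, 1]

Step 1 — from the characteristic polynomial, algebraic multiplicity of λ = -5 is 5. From dim ker(A − (-5)·I) = 4, there are exactly 4 Jordan blocks for λ = -5.
Step 2 — from the minimal polynomial, the factor (x + 5)^2 tells us the largest block for λ = -5 has size 2.
Step 3 — with total size 5, 4 blocks, and largest block 2, the block sizes (in nonincreasing order) are [2, 1, 1, 1].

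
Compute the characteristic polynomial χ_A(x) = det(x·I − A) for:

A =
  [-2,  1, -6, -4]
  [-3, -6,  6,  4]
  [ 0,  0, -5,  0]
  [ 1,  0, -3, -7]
x^4 + 20*x^3 + 150*x^2 + 500*x + 625

Expanding det(x·I − A) (e.g. by cofactor expansion or by noting that A is similar to its Jordan form J, which has the same characteristic polynomial as A) gives
  χ_A(x) = x^4 + 20*x^3 + 150*x^2 + 500*x + 625
which factors as (x + 5)^4. The eigenvalues (with algebraic multiplicities) are λ = -5 with multiplicity 4.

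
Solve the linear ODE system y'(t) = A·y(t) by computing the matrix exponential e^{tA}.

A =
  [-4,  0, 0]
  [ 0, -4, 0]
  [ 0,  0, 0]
e^{tA} =
  [exp(-4*t), 0, 0]
  [0, exp(-4*t), 0]
  [0, 0, 1]

Strategy: write A = P · J · P⁻¹ where J is a Jordan canonical form, so e^{tA} = P · e^{tJ} · P⁻¹, and e^{tJ} can be computed block-by-block.

A has Jordan form
J =
  [-4,  0, 0]
  [ 0, -4, 0]
  [ 0,  0, 0]
(up to reordering of blocks).

Per-block formulas:
  For a 1×1 block at λ = -4: exp(t · [-4]) = [e^(-4t)].
  For a 1×1 block at λ = 0: exp(t · [0]) = [e^(0t)].

After assembling e^{tJ} and conjugating by P, we get:

e^{tA} =
  [exp(-4*t), 0, 0]
  [0, exp(-4*t), 0]
  [0, 0, 1]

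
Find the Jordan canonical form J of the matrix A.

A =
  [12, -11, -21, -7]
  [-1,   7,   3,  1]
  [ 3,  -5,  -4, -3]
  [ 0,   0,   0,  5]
J_3(5) ⊕ J_1(5)

The characteristic polynomial is
  det(x·I − A) = x^4 - 20*x^3 + 150*x^2 - 500*x + 625 = (x - 5)^4

Eigenvalues and multiplicities (the geometric multiplicity of λ is n − rank(A − λI), which equals the number of Jordan blocks for λ):
  λ = 5: algebraic multiplicity = 4, geometric multiplicity = 2

Determining the block sizes for each eigenvalue:
  λ = 5: with am = 4 and gm = 2, the partition is not yet determined (e.g. several partitions of 4 into 2 parts exist). Let N = A − (5)·I. Computing rank(N^1) = 2, rank(N^2) = 1, rank(N^3) = 0; the number of blocks of size ≥ j is rank(N^{j−1}) − rank(N^j), giving [2, 1, 1]. So we have 1 block(s) of size 3, 1 block(s) of size 1 → block sizes [3, 1]

Assembling the blocks gives a Jordan form
J =
  [5, 1, 0, 0]
  [0, 5, 1, 0]
  [0, 0, 5, 0]
  [0, 0, 0, 5]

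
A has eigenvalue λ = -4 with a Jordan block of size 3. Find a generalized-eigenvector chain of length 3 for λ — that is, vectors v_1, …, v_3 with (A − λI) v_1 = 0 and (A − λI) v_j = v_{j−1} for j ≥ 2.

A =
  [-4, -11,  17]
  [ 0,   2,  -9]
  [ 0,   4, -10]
A Jordan chain for λ = -4 of length 3:
v_1 = (2, 0, 0)ᵀ
v_2 = (-11, 6, 4)ᵀ
v_3 = (0, 1, 0)ᵀ

Let N = A − (-4)·I. We want v_3 with N^3 v_3 = 0 but N^2 v_3 ≠ 0; then v_{j-1} := N · v_j for j = 3, …, 2.

Pick v_3 = (0, 1, 0)ᵀ.
Then v_2 = N · v_3 = (-11, 6, 4)ᵀ.
Then v_1 = N · v_2 = (2, 0, 0)ᵀ.

Sanity check: (A − (-4)·I) v_1 = (0, 0, 0)ᵀ = 0. ✓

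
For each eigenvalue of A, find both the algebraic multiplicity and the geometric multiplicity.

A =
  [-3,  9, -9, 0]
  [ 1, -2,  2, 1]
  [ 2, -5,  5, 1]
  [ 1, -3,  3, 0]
λ = 0: alg = 4, geom = 2

Step 1 — factor the characteristic polynomial to read off the algebraic multiplicities:
  χ_A(x) = x^4

Step 2 — compute geometric multiplicities via the rank-nullity identity g(λ) = n − rank(A − λI):
  rank(A − (0)·I) = 2, so dim ker(A − (0)·I) = n − 2 = 2

Summary:
  λ = 0: algebraic multiplicity = 4, geometric multiplicity = 2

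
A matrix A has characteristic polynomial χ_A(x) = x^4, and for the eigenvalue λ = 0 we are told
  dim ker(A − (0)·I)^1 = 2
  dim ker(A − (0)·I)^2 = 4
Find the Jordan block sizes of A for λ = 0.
Block sizes for λ = 0: [2, 2]

From the dimensions of kernels of powers, the number of Jordan blocks of size at least j is d_j − d_{j−1} where d_j = dim ker(N^j) (with d_0 = 0). Computing the differences gives [2, 2].
The number of blocks of size exactly k is (#blocks of size ≥ k) − (#blocks of size ≥ k + 1), so the partition is: 2 block(s) of size 2.
In nonincreasing order the block sizes are [2, 2].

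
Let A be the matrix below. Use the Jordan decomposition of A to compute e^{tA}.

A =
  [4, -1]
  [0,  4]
e^{tA} =
  [exp(4*t), -t*exp(4*t)]
  [0, exp(4*t)]

Strategy: write A = P · J · P⁻¹ where J is a Jordan canonical form, so e^{tA} = P · e^{tJ} · P⁻¹, and e^{tJ} can be computed block-by-block.

A has Jordan form
J =
  [4, 1]
  [0, 4]
(up to reordering of blocks).

Per-block formulas:
  For a 2×2 Jordan block J_2(4): exp(t · J_2(4)) = e^(4t)·(I + t·N), where N is the 2×2 nilpotent shift.

After assembling e^{tJ} and conjugating by P, we get:

e^{tA} =
  [exp(4*t), -t*exp(4*t)]
  [0, exp(4*t)]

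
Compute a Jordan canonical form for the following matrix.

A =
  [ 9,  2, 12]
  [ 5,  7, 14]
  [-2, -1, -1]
J_3(5)

The characteristic polynomial is
  det(x·I − A) = x^3 - 15*x^2 + 75*x - 125 = (x - 5)^3

Eigenvalues and multiplicities (the geometric multiplicity of λ is n − rank(A − λI), which equals the number of Jordan blocks for λ):
  λ = 5: algebraic multiplicity = 3, geometric multiplicity = 1

Determining the block sizes for each eigenvalue:
  λ = 5: one block (gm = 1), so the single block has size am = 3 → block sizes [3]

Assembling the blocks gives a Jordan form
J =
  [5, 1, 0]
  [0, 5, 1]
  [0, 0, 5]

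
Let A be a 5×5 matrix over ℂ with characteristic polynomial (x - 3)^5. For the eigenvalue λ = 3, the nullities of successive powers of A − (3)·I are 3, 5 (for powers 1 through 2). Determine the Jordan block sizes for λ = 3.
Block sizes for λ = 3: [2, 2, 1]

From the dimensions of kernels of powers, the number of Jordan blocks of size at least j is d_j − d_{j−1} where d_j = dim ker(N^j) (with d_0 = 0). Computing the differences gives [3, 2].
The number of blocks of size exactly k is (#blocks of size ≥ k) − (#blocks of size ≥ k + 1), so the partition is: 1 block(s) of size 1, 2 block(s) of size 2.
In nonincreasing order the block sizes are [2, 2, 1].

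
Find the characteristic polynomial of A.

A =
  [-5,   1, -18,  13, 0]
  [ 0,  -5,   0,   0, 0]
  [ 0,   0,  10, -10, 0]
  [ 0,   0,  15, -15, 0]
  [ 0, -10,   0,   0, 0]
x^5 + 15*x^4 + 75*x^3 + 125*x^2

Expanding det(x·I − A) (e.g. by cofactor expansion or by noting that A is similar to its Jordan form J, which has the same characteristic polynomial as A) gives
  χ_A(x) = x^5 + 15*x^4 + 75*x^3 + 125*x^2
which factors as x^2*(x + 5)^3. The eigenvalues (with algebraic multiplicities) are λ = -5 with multiplicity 3, λ = 0 with multiplicity 2.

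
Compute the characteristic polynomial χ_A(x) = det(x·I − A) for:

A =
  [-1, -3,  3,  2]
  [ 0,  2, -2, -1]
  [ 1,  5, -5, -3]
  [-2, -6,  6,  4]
x^4

Expanding det(x·I − A) (e.g. by cofactor expansion or by noting that A is similar to its Jordan form J, which has the same characteristic polynomial as A) gives
  χ_A(x) = x^4
which factors as x^4. The eigenvalues (with algebraic multiplicities) are λ = 0 with multiplicity 4.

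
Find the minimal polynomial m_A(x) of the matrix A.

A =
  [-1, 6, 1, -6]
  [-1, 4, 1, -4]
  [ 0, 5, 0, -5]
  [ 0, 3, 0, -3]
x^3

The characteristic polynomial is χ_A(x) = x^4, so the eigenvalues are known. The minimal polynomial is
  m_A(x) = Π_λ (x − λ)^{k_λ}
where k_λ is the size of the *largest* Jordan block for λ (equivalently, the smallest k with (A − λI)^k v = 0 for every generalised eigenvector v of λ).

  λ = 0: largest Jordan block has size 3, contributing (x − 0)^3

So m_A(x) = x^3 = x^3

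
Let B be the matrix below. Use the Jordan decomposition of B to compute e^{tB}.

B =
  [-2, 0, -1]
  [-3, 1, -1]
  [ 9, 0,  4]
e^{tB} =
  [-3*t*exp(t) + exp(t), 0, -t*exp(t)]
  [-3*t*exp(t), exp(t), -t*exp(t)]
  [9*t*exp(t), 0, 3*t*exp(t) + exp(t)]

Strategy: write B = P · J · P⁻¹ where J is a Jordan canonical form, so e^{tB} = P · e^{tJ} · P⁻¹, and e^{tJ} can be computed block-by-block.

B has Jordan form
J =
  [1, 1, 0]
  [0, 1, 0]
  [0, 0, 1]
(up to reordering of blocks).

Per-block formulas:
  For a 2×2 Jordan block J_2(1): exp(t · J_2(1)) = e^(1t)·(I + t·N), where N is the 2×2 nilpotent shift.
  For a 1×1 block at λ = 1: exp(t · [1]) = [e^(1t)].

After assembling e^{tJ} and conjugating by P, we get:

e^{tB} =
  [-3*t*exp(t) + exp(t), 0, -t*exp(t)]
  [-3*t*exp(t), exp(t), -t*exp(t)]
  [9*t*exp(t), 0, 3*t*exp(t) + exp(t)]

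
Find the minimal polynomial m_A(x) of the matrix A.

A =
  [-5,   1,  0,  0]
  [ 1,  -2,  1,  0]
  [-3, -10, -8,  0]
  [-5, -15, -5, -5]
x^3 + 15*x^2 + 75*x + 125

The characteristic polynomial is χ_A(x) = (x + 5)^4, so the eigenvalues are known. The minimal polynomial is
  m_A(x) = Π_λ (x − λ)^{k_λ}
where k_λ is the size of the *largest* Jordan block for λ (equivalently, the smallest k with (A − λI)^k v = 0 for every generalised eigenvector v of λ).

  λ = -5: largest Jordan block has size 3, contributing (x + 5)^3

So m_A(x) = (x + 5)^3 = x^3 + 15*x^2 + 75*x + 125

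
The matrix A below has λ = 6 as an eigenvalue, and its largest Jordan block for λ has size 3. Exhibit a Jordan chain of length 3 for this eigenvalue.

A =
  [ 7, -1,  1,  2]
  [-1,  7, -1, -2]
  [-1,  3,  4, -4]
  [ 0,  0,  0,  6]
A Jordan chain for λ = 6 of length 3:
v_1 = (1, -1, -2, 0)ᵀ
v_2 = (1, -1, -1, 0)ᵀ
v_3 = (1, 0, 0, 0)ᵀ

Let N = A − (6)·I. We want v_3 with N^3 v_3 = 0 but N^2 v_3 ≠ 0; then v_{j-1} := N · v_j for j = 3, …, 2.

Pick v_3 = (1, 0, 0, 0)ᵀ.
Then v_2 = N · v_3 = (1, -1, -1, 0)ᵀ.
Then v_1 = N · v_2 = (1, -1, -2, 0)ᵀ.

Sanity check: (A − (6)·I) v_1 = (0, 0, 0, 0)ᵀ = 0. ✓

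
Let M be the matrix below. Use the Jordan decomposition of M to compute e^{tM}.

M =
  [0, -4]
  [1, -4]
e^{tM} =
  [2*t*exp(-2*t) + exp(-2*t), -4*t*exp(-2*t)]
  [t*exp(-2*t), -2*t*exp(-2*t) + exp(-2*t)]

Strategy: write M = P · J · P⁻¹ where J is a Jordan canonical form, so e^{tM} = P · e^{tJ} · P⁻¹, and e^{tJ} can be computed block-by-block.

M has Jordan form
J =
  [-2,  1]
  [ 0, -2]
(up to reordering of blocks).

Per-block formulas:
  For a 2×2 Jordan block J_2(-2): exp(t · J_2(-2)) = e^(-2t)·(I + t·N), where N is the 2×2 nilpotent shift.

After assembling e^{tJ} and conjugating by P, we get:

e^{tM} =
  [2*t*exp(-2*t) + exp(-2*t), -4*t*exp(-2*t)]
  [t*exp(-2*t), -2*t*exp(-2*t) + exp(-2*t)]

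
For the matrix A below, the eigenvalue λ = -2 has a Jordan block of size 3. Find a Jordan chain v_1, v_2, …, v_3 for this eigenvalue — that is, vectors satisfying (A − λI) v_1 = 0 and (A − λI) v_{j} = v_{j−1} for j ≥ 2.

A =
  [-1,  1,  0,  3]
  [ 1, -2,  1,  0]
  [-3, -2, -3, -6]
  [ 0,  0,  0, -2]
A Jordan chain for λ = -2 of length 3:
v_1 = (2, -2, -2, 0)ᵀ
v_2 = (1, 1, -3, 0)ᵀ
v_3 = (1, 0, 0, 0)ᵀ

Let N = A − (-2)·I. We want v_3 with N^3 v_3 = 0 but N^2 v_3 ≠ 0; then v_{j-1} := N · v_j for j = 3, …, 2.

Pick v_3 = (1, 0, 0, 0)ᵀ.
Then v_2 = N · v_3 = (1, 1, -3, 0)ᵀ.
Then v_1 = N · v_2 = (2, -2, -2, 0)ᵀ.

Sanity check: (A − (-2)·I) v_1 = (0, 0, 0, 0)ᵀ = 0. ✓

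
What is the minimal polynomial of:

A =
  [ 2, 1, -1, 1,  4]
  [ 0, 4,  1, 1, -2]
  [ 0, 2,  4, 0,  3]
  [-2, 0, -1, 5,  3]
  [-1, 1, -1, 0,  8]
x^5 - 23*x^4 + 211*x^3 - 965*x^2 + 2200*x - 2000

The characteristic polynomial is χ_A(x) = (x - 5)^3*(x - 4)^2, so the eigenvalues are known. The minimal polynomial is
  m_A(x) = Π_λ (x − λ)^{k_λ}
where k_λ is the size of the *largest* Jordan block for λ (equivalently, the smallest k with (A − λI)^k v = 0 for every generalised eigenvector v of λ).

  λ = 4: largest Jordan block has size 2, contributing (x − 4)^2
  λ = 5: largest Jordan block has size 3, contributing (x − 5)^3

So m_A(x) = (x - 5)^3*(x - 4)^2 = x^5 - 23*x^4 + 211*x^3 - 965*x^2 + 2200*x - 2000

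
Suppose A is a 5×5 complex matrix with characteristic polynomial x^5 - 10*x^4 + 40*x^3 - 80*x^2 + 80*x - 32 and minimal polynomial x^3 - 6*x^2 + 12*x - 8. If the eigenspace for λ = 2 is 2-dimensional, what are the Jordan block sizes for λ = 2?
Block sizes for λ = 2: [3, 2]

Step 1 — from the characteristic polynomial, algebraic multiplicity of λ = 2 is 5. From dim ker(A − (2)·I) = 2, there are exactly 2 Jordan blocks for λ = 2.
Step 2 — from the minimal polynomial, the factor (x − 2)^3 tells us the largest block for λ = 2 has size 3.
Step 3 — with total size 5, 2 blocks, and largest block 3, the block sizes (in nonincreasing order) are [3, 2].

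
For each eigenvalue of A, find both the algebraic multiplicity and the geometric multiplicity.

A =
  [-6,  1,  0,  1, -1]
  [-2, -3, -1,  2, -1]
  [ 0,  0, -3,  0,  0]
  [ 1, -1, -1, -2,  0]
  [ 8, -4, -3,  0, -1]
λ = -3: alg = 5, geom = 2

Step 1 — factor the characteristic polynomial to read off the algebraic multiplicities:
  χ_A(x) = (x + 3)^5

Step 2 — compute geometric multiplicities via the rank-nullity identity g(λ) = n − rank(A − λI):
  rank(A − (-3)·I) = 3, so dim ker(A − (-3)·I) = n − 3 = 2

Summary:
  λ = -3: algebraic multiplicity = 5, geometric multiplicity = 2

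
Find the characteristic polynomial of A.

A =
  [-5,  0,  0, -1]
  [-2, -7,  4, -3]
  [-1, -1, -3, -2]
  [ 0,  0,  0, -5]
x^4 + 20*x^3 + 150*x^2 + 500*x + 625

Expanding det(x·I − A) (e.g. by cofactor expansion or by noting that A is similar to its Jordan form J, which has the same characteristic polynomial as A) gives
  χ_A(x) = x^4 + 20*x^3 + 150*x^2 + 500*x + 625
which factors as (x + 5)^4. The eigenvalues (with algebraic multiplicities) are λ = -5 with multiplicity 4.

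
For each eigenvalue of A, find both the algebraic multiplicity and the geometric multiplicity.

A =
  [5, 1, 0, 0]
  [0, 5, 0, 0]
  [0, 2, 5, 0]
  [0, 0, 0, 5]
λ = 5: alg = 4, geom = 3

Step 1 — factor the characteristic polynomial to read off the algebraic multiplicities:
  χ_A(x) = (x - 5)^4

Step 2 — compute geometric multiplicities via the rank-nullity identity g(λ) = n − rank(A − λI):
  rank(A − (5)·I) = 1, so dim ker(A − (5)·I) = n − 1 = 3

Summary:
  λ = 5: algebraic multiplicity = 4, geometric multiplicity = 3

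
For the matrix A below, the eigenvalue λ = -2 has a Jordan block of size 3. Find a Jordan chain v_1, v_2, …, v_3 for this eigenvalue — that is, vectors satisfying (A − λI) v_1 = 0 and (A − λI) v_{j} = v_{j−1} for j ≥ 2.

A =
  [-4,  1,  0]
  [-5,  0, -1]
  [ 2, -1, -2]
A Jordan chain for λ = -2 of length 3:
v_1 = (-1, -2, 1)ᵀ
v_2 = (-2, -5, 2)ᵀ
v_3 = (1, 0, 0)ᵀ

Let N = A − (-2)·I. We want v_3 with N^3 v_3 = 0 but N^2 v_3 ≠ 0; then v_{j-1} := N · v_j for j = 3, …, 2.

Pick v_3 = (1, 0, 0)ᵀ.
Then v_2 = N · v_3 = (-2, -5, 2)ᵀ.
Then v_1 = N · v_2 = (-1, -2, 1)ᵀ.

Sanity check: (A − (-2)·I) v_1 = (0, 0, 0)ᵀ = 0. ✓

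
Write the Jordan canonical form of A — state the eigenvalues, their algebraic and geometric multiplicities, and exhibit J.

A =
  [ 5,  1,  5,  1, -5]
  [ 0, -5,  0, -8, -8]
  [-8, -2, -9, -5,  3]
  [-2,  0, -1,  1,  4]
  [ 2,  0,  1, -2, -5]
J_2(-5) ⊕ J_3(-1)

The characteristic polynomial is
  det(x·I − A) = x^5 + 13*x^4 + 58*x^3 + 106*x^2 + 85*x + 25 = (x + 1)^3*(x + 5)^2

Eigenvalues and multiplicities (the geometric multiplicity of λ is n − rank(A − λI), which equals the number of Jordan blocks for λ):
  λ = -5: algebraic multiplicity = 2, geometric multiplicity = 1
  λ = -1: algebraic multiplicity = 3, geometric multiplicity = 1

Determining the block sizes for each eigenvalue:
  λ = -5: one block (gm = 1), so the single block has size am = 2 → block sizes [2]
  λ = -1: one block (gm = 1), so the single block has size am = 3 → block sizes [3]

Assembling the blocks gives a Jordan form
J =
  [-5,  1,  0,  0,  0]
  [ 0, -5,  0,  0,  0]
  [ 0,  0, -1,  1,  0]
  [ 0,  0,  0, -1,  1]
  [ 0,  0,  0,  0, -1]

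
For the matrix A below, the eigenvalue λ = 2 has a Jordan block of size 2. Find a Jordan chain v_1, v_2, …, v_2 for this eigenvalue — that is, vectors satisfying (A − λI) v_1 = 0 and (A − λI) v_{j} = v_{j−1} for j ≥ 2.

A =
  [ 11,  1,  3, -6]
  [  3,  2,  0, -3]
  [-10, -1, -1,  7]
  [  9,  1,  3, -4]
A Jordan chain for λ = 2 of length 2:
v_1 = (9, 3, -10, 9)ᵀ
v_2 = (1, 0, 0, 0)ᵀ

Let N = A − (2)·I. We want v_2 with N^2 v_2 = 0 but N^1 v_2 ≠ 0; then v_{j-1} := N · v_j for j = 2, …, 2.

Pick v_2 = (1, 0, 0, 0)ᵀ.
Then v_1 = N · v_2 = (9, 3, -10, 9)ᵀ.

Sanity check: (A − (2)·I) v_1 = (0, 0, 0, 0)ᵀ = 0. ✓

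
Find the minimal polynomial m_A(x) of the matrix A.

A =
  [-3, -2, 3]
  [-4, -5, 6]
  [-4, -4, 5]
x^2 + 2*x + 1

The characteristic polynomial is χ_A(x) = (x + 1)^3, so the eigenvalues are known. The minimal polynomial is
  m_A(x) = Π_λ (x − λ)^{k_λ}
where k_λ is the size of the *largest* Jordan block for λ (equivalently, the smallest k with (A − λI)^k v = 0 for every generalised eigenvector v of λ).

  λ = -1: largest Jordan block has size 2, contributing (x + 1)^2

So m_A(x) = (x + 1)^2 = x^2 + 2*x + 1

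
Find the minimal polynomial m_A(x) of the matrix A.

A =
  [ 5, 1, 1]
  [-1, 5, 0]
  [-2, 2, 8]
x^3 - 18*x^2 + 108*x - 216

The characteristic polynomial is χ_A(x) = (x - 6)^3, so the eigenvalues are known. The minimal polynomial is
  m_A(x) = Π_λ (x − λ)^{k_λ}
where k_λ is the size of the *largest* Jordan block for λ (equivalently, the smallest k with (A − λI)^k v = 0 for every generalised eigenvector v of λ).

  λ = 6: largest Jordan block has size 3, contributing (x − 6)^3

So m_A(x) = (x - 6)^3 = x^3 - 18*x^2 + 108*x - 216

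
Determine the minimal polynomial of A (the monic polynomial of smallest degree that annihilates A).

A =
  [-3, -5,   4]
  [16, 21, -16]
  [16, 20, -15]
x^2 - 2*x + 1

The characteristic polynomial is χ_A(x) = (x - 1)^3, so the eigenvalues are known. The minimal polynomial is
  m_A(x) = Π_λ (x − λ)^{k_λ}
where k_λ is the size of the *largest* Jordan block for λ (equivalently, the smallest k with (A − λI)^k v = 0 for every generalised eigenvector v of λ).

  λ = 1: largest Jordan block has size 2, contributing (x − 1)^2

So m_A(x) = (x - 1)^2 = x^2 - 2*x + 1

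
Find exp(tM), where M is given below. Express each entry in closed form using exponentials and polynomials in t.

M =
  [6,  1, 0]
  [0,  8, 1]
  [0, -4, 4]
e^{tM} =
  [exp(6*t), t^2*exp(6*t) + t*exp(6*t), t^2*exp(6*t)/2]
  [0, 2*t*exp(6*t) + exp(6*t), t*exp(6*t)]
  [0, -4*t*exp(6*t), -2*t*exp(6*t) + exp(6*t)]

Strategy: write M = P · J · P⁻¹ where J is a Jordan canonical form, so e^{tM} = P · e^{tJ} · P⁻¹, and e^{tJ} can be computed block-by-block.

M has Jordan form
J =
  [6, 1, 0]
  [0, 6, 1]
  [0, 0, 6]
(up to reordering of blocks).

Per-block formulas:
  For a 3×3 Jordan block J_3(6): exp(t · J_3(6)) = e^(6t)·(I + t·N + (t^2/2)·N^2), where N is the 3×3 nilpotent shift.

After assembling e^{tJ} and conjugating by P, we get:

e^{tM} =
  [exp(6*t), t^2*exp(6*t) + t*exp(6*t), t^2*exp(6*t)/2]
  [0, 2*t*exp(6*t) + exp(6*t), t*exp(6*t)]
  [0, -4*t*exp(6*t), -2*t*exp(6*t) + exp(6*t)]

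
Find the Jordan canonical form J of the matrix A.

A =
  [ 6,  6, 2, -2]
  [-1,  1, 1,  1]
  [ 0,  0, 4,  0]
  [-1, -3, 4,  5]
J_3(4) ⊕ J_1(4)

The characteristic polynomial is
  det(x·I − A) = x^4 - 16*x^3 + 96*x^2 - 256*x + 256 = (x - 4)^4

Eigenvalues and multiplicities (the geometric multiplicity of λ is n − rank(A − λI), which equals the number of Jordan blocks for λ):
  λ = 4: algebraic multiplicity = 4, geometric multiplicity = 2

Determining the block sizes for each eigenvalue:
  λ = 4: with am = 4 and gm = 2, the partition is not yet determined (e.g. several partitions of 4 into 2 parts exist). Let N = A − (4)·I. Computing rank(N^1) = 2, rank(N^2) = 1, rank(N^3) = 0; the number of blocks of size ≥ j is rank(N^{j−1}) − rank(N^j), giving [2, 1, 1]. So we have 1 block(s) of size 3, 1 block(s) of size 1 → block sizes [3, 1]

Assembling the blocks gives a Jordan form
J =
  [4, 1, 0, 0]
  [0, 4, 1, 0]
  [0, 0, 4, 0]
  [0, 0, 0, 4]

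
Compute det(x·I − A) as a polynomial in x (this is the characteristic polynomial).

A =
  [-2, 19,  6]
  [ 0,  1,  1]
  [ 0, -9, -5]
x^3 + 6*x^2 + 12*x + 8

Expanding det(x·I − A) (e.g. by cofactor expansion or by noting that A is similar to its Jordan form J, which has the same characteristic polynomial as A) gives
  χ_A(x) = x^3 + 6*x^2 + 12*x + 8
which factors as (x + 2)^3. The eigenvalues (with algebraic multiplicities) are λ = -2 with multiplicity 3.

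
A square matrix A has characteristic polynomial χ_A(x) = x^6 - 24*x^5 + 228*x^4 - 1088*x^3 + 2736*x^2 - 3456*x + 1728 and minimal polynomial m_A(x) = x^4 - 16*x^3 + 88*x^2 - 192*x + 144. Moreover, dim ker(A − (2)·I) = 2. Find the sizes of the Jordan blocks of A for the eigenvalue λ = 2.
Block sizes for λ = 2: [2, 1]

Step 1 — from the characteristic polynomial, algebraic multiplicity of λ = 2 is 3. From dim ker(A − (2)·I) = 2, there are exactly 2 Jordan blocks for λ = 2.
Step 2 — from the minimal polynomial, the factor (x − 2)^2 tells us the largest block for λ = 2 has size 2.
Step 3 — with total size 3, 2 blocks, and largest block 2, the block sizes (in nonincreasing order) are [2, 1].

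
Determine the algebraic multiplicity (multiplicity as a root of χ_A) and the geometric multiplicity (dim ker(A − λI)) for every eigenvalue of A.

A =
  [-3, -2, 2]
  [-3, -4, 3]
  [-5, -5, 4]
λ = -1: alg = 3, geom = 2

Step 1 — factor the characteristic polynomial to read off the algebraic multiplicities:
  χ_A(x) = (x + 1)^3

Step 2 — compute geometric multiplicities via the rank-nullity identity g(λ) = n − rank(A − λI):
  rank(A − (-1)·I) = 1, so dim ker(A − (-1)·I) = n − 1 = 2

Summary:
  λ = -1: algebraic multiplicity = 3, geometric multiplicity = 2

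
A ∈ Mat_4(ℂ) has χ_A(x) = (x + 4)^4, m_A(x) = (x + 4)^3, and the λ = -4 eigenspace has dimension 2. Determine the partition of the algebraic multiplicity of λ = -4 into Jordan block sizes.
Block sizes for λ = -4: [3, 1]

Step 1 — from the characteristic polynomial, algebraic multiplicity of λ = -4 is 4. From dim ker(A − (-4)·I) = 2, there are exactly 2 Jordan blocks for λ = -4.
Step 2 — from the minimal polynomial, the factor (x + 4)^3 tells us the largest block for λ = -4 has size 3.
Step 3 — with total size 4, 2 blocks, and largest block 3, the block sizes (in nonincreasing order) are [3, 1].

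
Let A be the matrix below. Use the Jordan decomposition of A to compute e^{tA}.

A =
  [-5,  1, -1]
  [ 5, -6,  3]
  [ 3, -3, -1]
e^{tA} =
  [3*t^2*exp(-4*t)/2 - t*exp(-4*t) + exp(-4*t), t*exp(-4*t), t^2*exp(-4*t)/2 - t*exp(-4*t)]
  [-3*t^2*exp(-4*t) + 5*t*exp(-4*t), -2*t*exp(-4*t) + exp(-4*t), -t^2*exp(-4*t) + 3*t*exp(-4*t)]
  [-9*t^2*exp(-4*t)/2 + 3*t*exp(-4*t), -3*t*exp(-4*t), -3*t^2*exp(-4*t)/2 + 3*t*exp(-4*t) + exp(-4*t)]

Strategy: write A = P · J · P⁻¹ where J is a Jordan canonical form, so e^{tA} = P · e^{tJ} · P⁻¹, and e^{tJ} can be computed block-by-block.

A has Jordan form
J =
  [-4,  1,  0]
  [ 0, -4,  1]
  [ 0,  0, -4]
(up to reordering of blocks).

Per-block formulas:
  For a 3×3 Jordan block J_3(-4): exp(t · J_3(-4)) = e^(-4t)·(I + t·N + (t^2/2)·N^2), where N is the 3×3 nilpotent shift.

After assembling e^{tJ} and conjugating by P, we get:

e^{tA} =
  [3*t^2*exp(-4*t)/2 - t*exp(-4*t) + exp(-4*t), t*exp(-4*t), t^2*exp(-4*t)/2 - t*exp(-4*t)]
  [-3*t^2*exp(-4*t) + 5*t*exp(-4*t), -2*t*exp(-4*t) + exp(-4*t), -t^2*exp(-4*t) + 3*t*exp(-4*t)]
  [-9*t^2*exp(-4*t)/2 + 3*t*exp(-4*t), -3*t*exp(-4*t), -3*t^2*exp(-4*t)/2 + 3*t*exp(-4*t) + exp(-4*t)]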